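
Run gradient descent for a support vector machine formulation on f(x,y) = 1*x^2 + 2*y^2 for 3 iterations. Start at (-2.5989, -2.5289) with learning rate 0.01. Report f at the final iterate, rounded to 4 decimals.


Gradient descent on f(x,y) = 1*x^2 + 2*y^2.
Starting point: (-2.5989, -2.5289), alpha = 0.01
Step 1: grad_x = 2*1*-2.5989 = -5.1978, grad_y = 2*2*-2.5289 = -10.1156
  x_1 = -2.5989 - 0.01*-5.1978 = -2.5469
  y_1 = -2.5289 - 0.01*-10.1156 = -2.4277
Step 2: grad_x = 2*1*-2.5469 = -5.0938, grad_y = 2*2*-2.4277 = -9.711
  x_2 = -2.5469 - 0.01*-5.0938 = -2.496
  y_2 = -2.4277 - 0.01*-9.711 = -2.3306
Step 3: grad_x = 2*1*-2.496 = -4.992, grad_y = 2*2*-2.3306 = -9.3225
  x_3 = -2.496 - 0.01*-4.992 = -2.4461
  y_3 = -2.3306 - 0.01*-9.3225 = -2.2374
f(-2.4461, -2.2374) = 1*(-2.4461)^2 + 2*(-2.2374)^2 = 15.9952


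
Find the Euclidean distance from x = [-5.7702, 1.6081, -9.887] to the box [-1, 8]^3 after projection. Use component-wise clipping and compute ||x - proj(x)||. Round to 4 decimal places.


Project each component onto [-1, 8].
clip(-5.7702) = -1.0, clip(1.6081) = 1.6081, clip(-9.887) = -1.0
Projection = [-1.0, 1.6081, -1.0]
Squared diffs: [22.7548, 0.0, 78.9788]
Distance = sqrt(101.7336) = 10.0863


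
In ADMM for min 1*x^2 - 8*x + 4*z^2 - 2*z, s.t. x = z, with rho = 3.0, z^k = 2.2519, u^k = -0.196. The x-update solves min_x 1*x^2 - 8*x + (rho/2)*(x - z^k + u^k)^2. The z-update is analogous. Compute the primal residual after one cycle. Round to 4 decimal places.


ADMM iteration with rho = 3.0, z^k = 2.2519, u^k = -0.196
Step 1: x-update.
Minimize 1*x^2 - 8*x + (3.0/2)*(x - 2.2519 - 0.196)^2
FOC: (2*1 + 3.0)*x = 8 + 3.0*(2.2519 + 0.196)
x^{k+1} = 3.0687
Step 2: z-update.
Minimize 4*z^2 - 2*z + (3.0/2)*(3.0687 - z - 0.196)^2
FOC: (2*4 + 3.0)*z = 2 + 3.0*(3.0687 - 0.196)
z^{k+1} = 0.9653
Step 3: u-update.
u^{k+1} = -0.196 + 3.0687 - 0.9653 = 1.9074
Step 4: Primal residual = |3.0687 - 0.9653| = 2.1034


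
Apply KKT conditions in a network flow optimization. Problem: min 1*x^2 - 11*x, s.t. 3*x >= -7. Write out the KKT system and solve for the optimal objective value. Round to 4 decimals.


Step 1: Try lambda = 0 (constraint inactive).
Stationarity: 2*1*x - 11 = 0
x* = 11/(2*1) = 5.5
Check constraint: 3*5.5 = 16.5 >= -7 -- satisfied.
Step 2: Compute optimal value.
f(x*) = 1*5.5^2 - 11*5.5 = -30.25


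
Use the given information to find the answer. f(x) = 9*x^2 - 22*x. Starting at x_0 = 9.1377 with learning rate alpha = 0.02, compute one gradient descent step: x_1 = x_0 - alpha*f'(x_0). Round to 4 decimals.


We compute the gradient at x_0 and apply the update.
f'(x) = 18*x - 22
f'(9.1377) = 18*9.1377 - 22 = 142.4786
x_1 = 9.1377 - 0.02*142.4786 = 6.2881


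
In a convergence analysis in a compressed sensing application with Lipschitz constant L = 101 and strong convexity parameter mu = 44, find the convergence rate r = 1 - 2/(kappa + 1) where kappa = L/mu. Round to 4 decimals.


Step 1: Compute the condition number.
kappa = L/mu = 101/44 = 2.2955
Step 2: Compute the convergence rate.
r = 1 - 2/(kappa + 1) = 1 - 2*mu/(L + mu) = (L - mu)/(L + mu) = 57/145 = 0.3931


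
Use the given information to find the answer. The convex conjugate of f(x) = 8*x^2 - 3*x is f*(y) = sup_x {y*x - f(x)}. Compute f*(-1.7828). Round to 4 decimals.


f*(y) = sup_x {y*x - a*x^2 - b*x} = sup_x {(y-b)*x - a*x^2}
FOC: (y - b) - 2a*x = 0 => x* = (y - b)/(2a)
x* = (-1.7828 + 3)/(2*8) = 0.0761
f*(-1.7828) = (y-b)^2/(4a) = (-1.7828 + 3)^2/(4*8)
= 1.4816/32 = 0.0463


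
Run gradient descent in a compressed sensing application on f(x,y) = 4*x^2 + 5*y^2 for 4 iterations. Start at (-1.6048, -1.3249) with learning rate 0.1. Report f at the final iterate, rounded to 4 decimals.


Gradient descent on f(x,y) = 4*x^2 + 5*y^2.
Starting point: (-1.6048, -1.3249), alpha = 0.1
Step 1: grad_x = 2*4*-1.6048 = -12.8384, grad_y = 2*5*-1.3249 = -13.249
  x_1 = -1.6048 - 0.1*-12.8384 = -0.321
  y_1 = -1.3249 - 0.1*-13.249 = 0.0
Step 2: grad_x = 2*4*-0.321 = -2.5677, grad_y = 2*5*0.0 = 0.0
  x_2 = -0.321 - 0.1*-2.5677 = -0.0642
  y_2 = 0.0 - 0.1*0.0 = 0.0
Step 3: grad_x = 2*4*-0.0642 = -0.5135, grad_y = 2*5*0.0 = 0.0
  x_3 = -0.0642 - 0.1*-0.5135 = -0.0128
  y_3 = 0.0 - 0.1*0.0 = 0.0
Step 4: grad_x = 2*4*-0.0128 = -0.1027, grad_y = 2*5*0.0 = 0.0
  x_4 = -0.0128 - 0.1*-0.1027 = -0.0026
  y_4 = 0.0 - 0.1*0.0 = 0.0
f(-0.0026, 0.0) = 4*(-0.0026)^2 + 5*0.0^2 = 0.0


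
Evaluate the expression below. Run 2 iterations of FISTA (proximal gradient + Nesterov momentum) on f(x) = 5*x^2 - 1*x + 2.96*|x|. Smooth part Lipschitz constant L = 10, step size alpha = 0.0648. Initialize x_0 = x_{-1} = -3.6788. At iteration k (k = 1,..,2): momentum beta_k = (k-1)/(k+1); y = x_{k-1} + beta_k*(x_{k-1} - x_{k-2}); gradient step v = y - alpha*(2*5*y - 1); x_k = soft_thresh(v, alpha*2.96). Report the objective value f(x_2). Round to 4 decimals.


FISTA on f(x) = 5*x^2 - 1*x + 2.96*|x|
L = 10, alpha = 0.0648
Iteration 1: beta = 0.0, y = -3.6788 + 0.0*(-3.6788 + 3.6788) = -3.6788
  grad(y) = -37.788, v = y - alpha*grad = -1.2301
  prox(v) = soft_thresh(-1.2301, 0.1918) = -1.0383
Iteration 2: beta = 0.3333, y = -1.0383 + 0.3333*(-1.0383 + 3.6788) = -0.1582
  grad(y) = -2.5817, v = y - alpha*grad = 0.0091
  prox(v) = soft_thresh(0.0091, 0.1918) = 0.0
f(x_2) = 5*0.0^2 - 1*0.0 + 2.96*|0.0| = 0.0


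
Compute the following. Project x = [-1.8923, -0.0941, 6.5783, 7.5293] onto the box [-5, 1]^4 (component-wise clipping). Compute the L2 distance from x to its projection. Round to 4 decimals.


Project each component onto [-5, 1].
clip(-1.8923) = -1.8923, clip(-0.0941) = -0.0941, clip(6.5783) = 1.0, clip(7.5293) = 1.0
Projection = [-1.8923, -0.0941, 1.0, 1.0]
Squared diffs: [0.0, 0.0, 31.1174, 42.6318]
Distance = sqrt(73.7492) = 8.5877


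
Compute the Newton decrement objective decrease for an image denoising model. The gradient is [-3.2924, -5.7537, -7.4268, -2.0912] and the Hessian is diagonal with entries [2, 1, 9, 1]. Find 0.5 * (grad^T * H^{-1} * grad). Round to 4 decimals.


Step 1: H is diagonal, so H^(-1) * g = [-1.6462, -5.7537, -0.8252, -2.0912].
Step 2: g^T H^(-1) g = sum_i g_i^2 / H_ii
  = (-3.2924)^2/2 + (-5.7537)^2/1 + (-7.4268)^2/9 + (-2.0912)^2/1
  = 5.4199 + 33.1051 + 6.1286 + 4.3731 = 49.0267
Step 3: Objective decrease = 0.5 * g^T H^(-1) g = 24.5134


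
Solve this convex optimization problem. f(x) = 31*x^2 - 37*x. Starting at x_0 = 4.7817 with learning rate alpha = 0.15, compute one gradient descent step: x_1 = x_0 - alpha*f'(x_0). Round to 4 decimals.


We compute the gradient at x_0 and apply the update.
f'(x) = 62*x - 37
f'(4.7817) = 62*4.7817 - 37 = 259.4654
x_1 = 4.7817 - 0.15*259.4654 = -34.1381


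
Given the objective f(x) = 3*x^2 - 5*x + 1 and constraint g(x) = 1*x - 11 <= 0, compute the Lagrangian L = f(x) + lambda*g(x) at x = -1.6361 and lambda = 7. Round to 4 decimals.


Step 1: Evaluate f(x).
f(-1.6361) = 3*(-1.6361)^2 - 5*(-1.6361) + 1 = 17.211
Step 2: Evaluate g(x).
g(-1.6361) = 1*-1.6361 - 11 = -12.6361
Step 3: Compute Lagrangian.
L = 17.211 + 7*-12.6361 = -71.2417


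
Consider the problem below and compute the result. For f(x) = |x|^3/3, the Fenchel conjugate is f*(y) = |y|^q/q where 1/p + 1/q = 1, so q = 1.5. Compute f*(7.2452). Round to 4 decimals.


The conjugate exponent q satisfies 1/p + 1/q = 1.
p = 3, so q = 3/(3 - 1) = 1.5
|y|^q = 7.2452^1.5 = 19.5018
f*(7.2452) = 19.5018 / 1.5 = 13.0012


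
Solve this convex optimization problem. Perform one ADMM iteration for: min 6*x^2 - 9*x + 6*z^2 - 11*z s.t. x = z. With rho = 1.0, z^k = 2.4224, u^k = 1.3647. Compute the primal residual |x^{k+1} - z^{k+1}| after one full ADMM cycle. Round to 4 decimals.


ADMM iteration with rho = 1.0, z^k = 2.4224, u^k = 1.3647
Step 1: x-update.
Minimize 6*x^2 - 9*x + (1.0/2)*(x - 2.4224 + 1.3647)^2
FOC: (2*6 + 1.0)*x = 9 + 1.0*(2.4224 - 1.3647)
x^{k+1} = 0.7737
Step 2: z-update.
Minimize 6*z^2 - 11*z + (1.0/2)*(0.7737 - z + 1.3647)^2
FOC: (2*6 + 1.0)*z = 11 + 1.0*(0.7737 + 1.3647)
z^{k+1} = 1.0106
Step 3: u-update.
u^{k+1} = 1.3647 + 0.7737 - 1.0106 = 1.1277
Step 4: Primal residual = |0.7737 - 1.0106| = 0.237


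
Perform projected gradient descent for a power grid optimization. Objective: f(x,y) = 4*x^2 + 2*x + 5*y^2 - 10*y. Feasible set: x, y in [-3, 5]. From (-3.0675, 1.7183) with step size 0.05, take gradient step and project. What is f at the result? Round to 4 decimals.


Step 1: Compute gradient at (-3.0675, 1.7183).
grad_x = 2*4*-3.0675 + 2 = -22.54
grad_y = 2*5*1.7183 - 10 = 7.183
Step 2: Gradient step.
x_raw = -3.0675 - 0.05*-22.54 = -1.9405
y_raw = 1.7183 - 0.05*7.183 = 1.3592
Step 3: Project onto [-3, 5].
x_proj = clip(-1.9405) = -1.9405
y_proj = clip(1.3592) = 1.3592
Step 4: Evaluate f.
f(-1.9405, 1.3592) = 6.8261


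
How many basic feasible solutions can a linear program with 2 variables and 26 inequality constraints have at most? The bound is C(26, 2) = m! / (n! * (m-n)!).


Each vertex corresponds to some choice of n active constraints out of m, so the number of vertices is at most C(m, n) = m! / (n!(m-n)!).
m = 26, n = 2
Numerator: 26 * 25
Denominator: 2! = 2
C(26, 2) = 325


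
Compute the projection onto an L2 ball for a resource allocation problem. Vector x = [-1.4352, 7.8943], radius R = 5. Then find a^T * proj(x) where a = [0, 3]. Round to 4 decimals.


Step 1: Compute ||x|| (intermediates to 6 decimals).
||x|| = sqrt((-1.4352)^2 + 7.8943^2) = 8.023701
Step 2: Project.
Since ||x|| > R, scale = R/||x|| = 5/8.023701 = 0.623154, proj(x) = scale * x
proj(x) = [-0.894351, 4.919365]
Step 3: Dot product.
a^T * proj(x) = 0*(-0.894351) + 3*4.919365 = 14.7581


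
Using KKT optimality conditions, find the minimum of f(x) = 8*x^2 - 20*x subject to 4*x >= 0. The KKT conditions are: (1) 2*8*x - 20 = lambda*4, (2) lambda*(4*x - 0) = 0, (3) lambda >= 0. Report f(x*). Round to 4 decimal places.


Step 1: Try lambda = 0 (constraint inactive).
Stationarity: 2*8*x - 20 = 0
x* = 20/(2*8) = 1.25
Check constraint: 4*1.25 = 5.0 >= 0 -- satisfied.
Step 2: Compute optimal value.
f(x*) = 8*1.25^2 - 20*1.25 = -12.5


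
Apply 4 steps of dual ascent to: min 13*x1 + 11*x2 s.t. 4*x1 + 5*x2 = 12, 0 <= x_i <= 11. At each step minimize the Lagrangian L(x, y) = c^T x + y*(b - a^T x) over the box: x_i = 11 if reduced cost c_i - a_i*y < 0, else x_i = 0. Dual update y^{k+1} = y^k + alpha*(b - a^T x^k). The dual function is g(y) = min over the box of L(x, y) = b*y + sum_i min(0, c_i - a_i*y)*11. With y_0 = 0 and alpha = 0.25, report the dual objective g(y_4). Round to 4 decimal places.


Dual ascent for LP: min 13*x1 + 11*x2, 4*x1 + 5*x2 = 12, 0 <= x_i <= 11
Step 1: y^k = 0.0, reduced costs: (13.0, 11.0)
  x^k = (0.0, 0.0), subgradient = b - a^T x = 12.0
  y^{k+1} = 0.0 + 0.25*12.0 = 3.0
Step 2: y^k = 3.0, reduced costs: (1.0, -4.0)
  x^k = (0.0, 11.0), subgradient = b - a^T x = -43.0
  y^{k+1} = 3.0 + 0.25*-43.0 = -7.75
Step 3: y^k = -7.75, reduced costs: (44.0, 49.75)
  x^k = (0.0, 0.0), subgradient = b - a^T x = 12.0
  y^{k+1} = -7.75 + 0.25*12.0 = -4.75
Step 4: y^k = -4.75, reduced costs: (32.0, 34.75)
  x^k = (0.0, 0.0), subgradient = b - a^T x = 12.0
  y^{k+1} = -4.75 + 0.25*12.0 = -1.75
Dual objective at y_4 = -1.75: reduced costs (20.0, 19.75), box minimizer x = (0.0, 0.0)
g(y_4) = b*y + (c1 - a1*y)*x1 + (c2 - a2*y)*x2 = 12*(-1.75) + 20.0*0.0 + 19.75*0.0 = -21.0 + 0.0 + 0.0 = -21.0


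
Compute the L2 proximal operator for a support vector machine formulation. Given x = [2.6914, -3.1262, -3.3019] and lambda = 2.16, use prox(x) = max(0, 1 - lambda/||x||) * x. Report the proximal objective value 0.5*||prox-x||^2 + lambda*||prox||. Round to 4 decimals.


Step 1: Compute ||x||.
||x|| = 5.2839
Step 2: Compute scaling factor.
scale = max(0, 1 - 2.16/5.2839) = 0.5912
Step 3: prox(x) = [1.5912, -1.8482, -1.9521]
||prox(x)|| = 3.1239
Step 4: Proximal objective.
0.5*||prox-x||^2 = 2.3328
lambda*||prox|| = 6.7476
Total = 9.0804


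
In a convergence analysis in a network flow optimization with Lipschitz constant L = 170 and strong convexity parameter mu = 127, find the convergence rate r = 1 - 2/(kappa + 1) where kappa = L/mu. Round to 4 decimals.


Step 1: Compute the condition number.
kappa = L/mu = 170/127 = 1.3386
Step 2: Compute the convergence rate.
r = 1 - 2/(kappa + 1) = 1 - 2*mu/(L + mu) = (L - mu)/(L + mu) = 43/297 = 0.1448


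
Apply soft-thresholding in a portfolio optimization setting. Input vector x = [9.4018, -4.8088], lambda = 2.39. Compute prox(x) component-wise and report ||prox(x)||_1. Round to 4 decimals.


Soft-thresholding with lambda = 2.39:
prox(9.4018) = sign(9.4018)*max(|9.4018| - 2.39, 0) = 7.0118
prox(-4.8088) = sign(-4.8088)*max(|-4.8088| - 2.39, 0) = -2.4188
prox(x) = [7.0118, -2.4188]
||prox(x)||_1 = 7.0118 + 2.4188 = 9.4306


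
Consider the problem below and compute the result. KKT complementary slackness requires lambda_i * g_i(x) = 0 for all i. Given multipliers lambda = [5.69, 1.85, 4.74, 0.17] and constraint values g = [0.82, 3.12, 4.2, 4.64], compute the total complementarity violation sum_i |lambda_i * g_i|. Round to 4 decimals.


KKT complementary slackness check:
lambda_1 * g_1 = 5.69 * 0.82 = 4.6658
lambda_2 * g_2 = 1.85 * 3.12 = 5.772
lambda_3 * g_3 = 4.74 * 4.2 = 19.908
lambda_4 * g_4 = 0.17 * 4.64 = 0.7888
Total violation = 4.6658 + 5.772 + 19.908 + 0.7888 = 31.1346


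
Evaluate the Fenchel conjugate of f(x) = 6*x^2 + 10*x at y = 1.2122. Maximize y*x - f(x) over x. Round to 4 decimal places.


f*(y) = sup_x {y*x - a*x^2 - b*x} = sup_x {(y-b)*x - a*x^2}
FOC: (y - b) - 2a*x = 0 => x* = (y - b)/(2a)
x* = (1.2122 - 10)/(2*6) = -0.7323
f*(1.2122) = (y-b)^2/(4a) = (1.2122 - 10)^2/(4*6)
= 77.2254/24 = 3.2177


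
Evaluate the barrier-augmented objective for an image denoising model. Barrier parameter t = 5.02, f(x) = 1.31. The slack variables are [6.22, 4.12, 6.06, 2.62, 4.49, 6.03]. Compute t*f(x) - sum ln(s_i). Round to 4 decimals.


Step 1: Compute log-barrier.
ln values: [1.8278, 1.4159, 1.8017, 0.9632, 1.5019, 1.7967]
phi = -(1.8278 + 1.4159 + 1.8017 + 0.9632 + 1.5019 + 1.7967) = -9.3071
Step 2: Compute augmented objective.
t*f(x) = 5.02*1.31 = 6.5762
Total = 6.5762 - 9.3071 = -2.7309


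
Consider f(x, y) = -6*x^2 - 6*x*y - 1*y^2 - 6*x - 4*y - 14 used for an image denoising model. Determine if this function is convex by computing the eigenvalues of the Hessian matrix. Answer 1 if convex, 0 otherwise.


The Hessian of f(x,y) = -6*x^2 - 6*x*y - 1*y^2 - 6*x - 4*y - 14 is:
H = [[-12, -6], [-6, -2]]
Trace = -12 - 2 = -14
Determinant = -12*-2 - (-6)^2 = -12
Discriminant = (-14)^2 - 4*-12 = 244.0
Eigenvalues: lambda_1 = -14.8102, lambda_2 = 0.8102
The function is not convex.

0


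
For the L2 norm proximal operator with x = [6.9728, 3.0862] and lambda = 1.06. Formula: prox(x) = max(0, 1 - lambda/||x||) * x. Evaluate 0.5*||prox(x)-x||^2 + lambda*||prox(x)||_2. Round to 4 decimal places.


Step 1: Compute ||x||.
||x|| = 7.6253
Step 2: Compute scaling factor.
scale = max(0, 1 - 1.06/7.6253) = 0.861
Step 3: prox(x) = [6.0035, 2.6572]
||prox(x)|| = 6.5653
Step 4: Proximal objective.
0.5*||prox-x||^2 = 0.5618
lambda*||prox|| = 6.9592
Total = 7.521


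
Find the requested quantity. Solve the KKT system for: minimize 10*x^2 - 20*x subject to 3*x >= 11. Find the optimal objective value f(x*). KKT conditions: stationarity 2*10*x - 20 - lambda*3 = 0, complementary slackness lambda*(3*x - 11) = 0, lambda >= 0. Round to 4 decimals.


Step 1: Try lambda = 0 (constraint inactive).
x_unc = 20/(2*10) = 1.0
Check: 3*1.0 = 3.0 < 11 -- violated!
Step 2: Constraint must be active: 3*x = 11
x* = 11/3 = 3.6667 (rounded; the exact value 11/3 is used below)
lambda = (2*10*(11/3) - 20)/3 = 17.7778
Step 3: Compute optimal value.
f(x*) = 10*(11/3)^2 - 20*(11/3) = 61.1111


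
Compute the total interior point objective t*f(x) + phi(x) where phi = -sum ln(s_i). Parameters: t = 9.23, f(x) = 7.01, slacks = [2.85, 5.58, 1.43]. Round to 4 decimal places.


Step 1: Compute log-barrier.
ln values: [1.0473, 1.7192, 0.3577]
phi = -(1.0473 + 1.7192 + 0.3577) = -3.1242
Step 2: Compute augmented objective.
t*f(x) = 9.23*7.01 = 64.7023
Total = 64.7023 - 3.1242 = 61.5781


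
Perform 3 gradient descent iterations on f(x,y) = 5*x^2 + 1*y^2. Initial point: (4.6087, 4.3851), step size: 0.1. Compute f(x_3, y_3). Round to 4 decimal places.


Gradient descent on f(x,y) = 5*x^2 + 1*y^2.
Starting point: (4.6087, 4.3851), alpha = 0.1
Step 1: grad_x = 2*5*4.6087 = 46.087, grad_y = 2*1*4.3851 = 8.7702
  x_1 = 4.6087 - 0.1*46.087 = 0.0
  y_1 = 4.3851 - 0.1*8.7702 = 3.5081
Step 2: grad_x = 2*5*0.0 = 0.0, grad_y = 2*1*3.5081 = 7.0162
  x_2 = 0.0 - 0.1*0.0 = 0.0
  y_2 = 3.5081 - 0.1*7.0162 = 2.8065
Step 3: grad_x = 2*5*0.0 = 0.0, grad_y = 2*1*2.8065 = 5.6129
  x_3 = 0.0 - 0.1*0.0 = 0.0
  y_3 = 2.8065 - 0.1*5.6129 = 2.2452
f(0.0, 2.2452) = 5*0.0^2 + 1*2.2452^2 = 5.0408


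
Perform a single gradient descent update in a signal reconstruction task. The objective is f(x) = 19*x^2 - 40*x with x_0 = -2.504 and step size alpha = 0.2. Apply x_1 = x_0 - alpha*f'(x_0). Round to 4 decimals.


We compute the gradient at x_0 and apply the update.
f'(x) = 38*x - 40
f'(-2.504) = 38*-2.504 - 40 = -135.152
x_1 = -2.504 - 0.2*-135.152 = 24.5264


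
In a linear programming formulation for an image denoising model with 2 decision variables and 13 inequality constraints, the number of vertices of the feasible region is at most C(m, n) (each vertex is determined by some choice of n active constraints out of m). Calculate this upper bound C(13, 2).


Each vertex corresponds to some choice of n active constraints out of m, so the number of vertices is at most C(m, n) = m! / (n!(m-n)!).
m = 13, n = 2
Numerator: 13 * 12
Denominator: 2! = 2
C(13, 2) = 78


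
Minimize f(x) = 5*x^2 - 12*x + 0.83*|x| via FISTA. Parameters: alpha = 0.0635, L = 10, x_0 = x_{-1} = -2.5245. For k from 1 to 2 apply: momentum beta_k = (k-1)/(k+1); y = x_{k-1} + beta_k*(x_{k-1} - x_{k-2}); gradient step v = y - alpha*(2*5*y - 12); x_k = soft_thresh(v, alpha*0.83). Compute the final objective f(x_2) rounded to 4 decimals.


FISTA on f(x) = 5*x^2 - 12*x + 0.83*|x|
L = 10, alpha = 0.0635
Iteration 1: beta = 0.0, y = -2.5245 + 0.0*(-2.5245 + 2.5245) = -2.5245
  grad(y) = -37.245, v = y - alpha*grad = -0.1594
  prox(v) = soft_thresh(-0.1594, 0.0527) = -0.1067
Iteration 2: beta = 0.3333, y = -0.1067 + 0.3333*(-0.1067 + 2.5245) = 0.6992
  grad(y) = -5.0082, v = y - alpha*grad = 1.0172
  prox(v) = soft_thresh(1.0172, 0.0527) = 0.9645
f(x_2) = 5*0.9645^2 - 12*0.9645 + 0.83*|0.9645| = -6.1222


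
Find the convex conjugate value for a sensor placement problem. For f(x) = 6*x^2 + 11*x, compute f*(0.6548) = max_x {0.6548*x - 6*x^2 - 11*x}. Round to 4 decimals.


f*(y) = sup_x {y*x - a*x^2 - b*x} = sup_x {(y-b)*x - a*x^2}
FOC: (y - b) - 2a*x = 0 => x* = (y - b)/(2a)
x* = (0.6548 - 11)/(2*6) = -0.8621
f*(0.6548) = (y-b)^2/(4a) = (0.6548 - 11)^2/(4*6)
= 107.0232/24 = 4.4593


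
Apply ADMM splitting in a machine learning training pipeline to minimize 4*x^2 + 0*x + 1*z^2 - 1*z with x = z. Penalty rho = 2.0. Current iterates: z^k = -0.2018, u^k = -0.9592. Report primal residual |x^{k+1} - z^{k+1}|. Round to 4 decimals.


ADMM iteration with rho = 2.0, z^k = -0.2018, u^k = -0.9592
Step 1: x-update.
Minimize 4*x^2 + 0*x + (2.0/2)*(x + 0.2018 - 0.9592)^2
FOC: (2*4 + 2.0)*x = 0 + 2.0*(-0.2018 + 0.9592)
x^{k+1} = 0.1515
Step 2: z-update.
Minimize 1*z^2 - 1*z + (2.0/2)*(0.1515 - z - 0.9592)^2
FOC: (2*1 + 2.0)*z = 1 + 2.0*(0.1515 - 0.9592)
z^{k+1} = -0.1539
Step 3: u-update.
u^{k+1} = -0.9592 + 0.1515 + 0.1539 = -0.6539
Step 4: Primal residual = |0.1515 + 0.1539| = 0.3053


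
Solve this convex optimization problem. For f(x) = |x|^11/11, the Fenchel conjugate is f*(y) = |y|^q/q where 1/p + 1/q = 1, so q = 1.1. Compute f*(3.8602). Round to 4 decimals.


The conjugate exponent q satisfies 1/p + 1/q = 1.
p = 11, so q = 11/(11 - 1) = 1.1
|y|^q = 3.8602^1.1 = 4.4185
f*(3.8602) = 4.4185 / 1.1 = 4.0168


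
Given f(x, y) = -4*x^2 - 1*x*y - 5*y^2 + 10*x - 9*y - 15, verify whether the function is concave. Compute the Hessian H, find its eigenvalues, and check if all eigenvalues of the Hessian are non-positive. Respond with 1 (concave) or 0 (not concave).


The Hessian of f(x,y) = -4*x^2 - 1*x*y - 5*y^2 + 10*x - 9*y - 15 is:
H = [[-8, -1], [-1, -10]]
Trace = -8 - 10 = -18
Determinant = -8*-10 - (-1)^2 = 79
Discriminant = (-18)^2 - 4*79 = 8.0
Eigenvalues: lambda_1 = -10.4142, lambda_2 = -7.5858
The function is concave.

1


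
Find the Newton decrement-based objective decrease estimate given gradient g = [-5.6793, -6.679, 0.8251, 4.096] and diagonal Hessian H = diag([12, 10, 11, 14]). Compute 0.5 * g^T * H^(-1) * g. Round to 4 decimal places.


Step 1: H is diagonal, so H^(-1) * g = [-0.4733, -0.6679, 0.075, 0.2926].
Step 2: g^T H^(-1) g = sum_i g_i^2 / H_ii
  = (-5.6793)^2/12 + (-6.679)^2/10 + (0.8251)^2/11 + (4.096)^2/14
  = 2.6879 + 4.4609 + 0.0619 + 1.1984 = 8.409
Step 3: Objective decrease = 0.5 * g^T H^(-1) g = 4.2045


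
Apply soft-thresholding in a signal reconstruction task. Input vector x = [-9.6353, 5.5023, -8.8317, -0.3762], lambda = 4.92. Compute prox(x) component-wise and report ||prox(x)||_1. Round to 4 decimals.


Soft-thresholding with lambda = 4.92:
prox(-9.6353) = sign(-9.6353)*max(|-9.6353| - 4.92, 0) = -4.7153
prox(5.5023) = sign(5.5023)*max(|5.5023| - 4.92, 0) = 0.5823
prox(-8.8317) = sign(-8.8317)*max(|-8.8317| - 4.92, 0) = -3.9117
prox(-0.3762) = sign(-0.3762)*max(|-0.3762| - 4.92, 0) = 0.0
prox(x) = [-4.7153, 0.5823, -3.9117, 0.0]
||prox(x)||_1 = 4.7153 + 0.5823 + 3.9117 + 0.0 = 9.2093


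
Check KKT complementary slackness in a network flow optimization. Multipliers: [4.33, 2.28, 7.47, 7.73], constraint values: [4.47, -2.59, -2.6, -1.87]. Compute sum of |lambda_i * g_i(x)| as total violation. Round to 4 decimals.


KKT complementary slackness check:
lambda_1 * g_1 = 4.33 * 4.47 = 19.3551
lambda_2 * g_2 = 2.28 * -2.59 = -5.9052
lambda_3 * g_3 = 7.47 * -2.6 = -19.422
lambda_4 * g_4 = 7.73 * -1.87 = -14.4551
Total violation = 19.3551 + 5.9052 + 19.422 + 14.4551 = 59.1374


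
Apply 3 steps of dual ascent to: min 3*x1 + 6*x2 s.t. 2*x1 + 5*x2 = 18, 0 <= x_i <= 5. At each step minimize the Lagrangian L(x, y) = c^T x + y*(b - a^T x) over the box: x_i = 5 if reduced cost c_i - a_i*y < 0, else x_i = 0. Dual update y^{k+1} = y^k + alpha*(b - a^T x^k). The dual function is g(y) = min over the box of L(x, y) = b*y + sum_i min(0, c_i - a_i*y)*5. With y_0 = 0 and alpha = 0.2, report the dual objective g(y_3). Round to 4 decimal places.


Dual ascent for LP: min 3*x1 + 6*x2, 2*x1 + 5*x2 = 18, 0 <= x_i <= 5
Step 1: y^k = 0.0, reduced costs: (3.0, 6.0)
  x^k = (0.0, 0.0), subgradient = b - a^T x = 18.0
  y^{k+1} = 0.0 + 0.2*18.0 = 3.6
Step 2: y^k = 3.6, reduced costs: (-4.2, -12.0)
  x^k = (5.0, 5.0), subgradient = b - a^T x = -17.0
  y^{k+1} = 3.6 + 0.2*-17.0 = 0.2
Step 3: y^k = 0.2, reduced costs: (2.6, 5.0)
  x^k = (0.0, 0.0), subgradient = b - a^T x = 18.0
  y^{k+1} = 0.2 + 0.2*18.0 = 3.8
Dual objective at y_3 = 3.8: reduced costs (-4.6, -13.0), box minimizer x = (5.0, 5.0)
g(y_3) = b*y + (c1 - a1*y)*x1 + (c2 - a2*y)*x2 = 18*3.8 + (-4.6)*5.0 + (-13.0)*5.0 = 68.4 - 23.0 - 65.0 = -19.6


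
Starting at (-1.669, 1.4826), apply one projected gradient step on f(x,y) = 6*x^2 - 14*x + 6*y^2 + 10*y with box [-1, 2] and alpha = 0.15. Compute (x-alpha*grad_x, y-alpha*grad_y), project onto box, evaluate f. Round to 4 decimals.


Step 1: Compute gradient at (-1.669, 1.4826).
grad_x = 2*6*-1.669 - 14 = -34.028
grad_y = 2*6*1.4826 + 10 = 27.7912
Step 2: Gradient step.
x_raw = -1.669 - 0.15*-34.028 = 3.4352
y_raw = 1.4826 - 0.15*27.7912 = -2.6861
Step 3: Project onto [-1, 2].
x_proj = clip(3.4352) = 2.0
y_proj = clip(-2.6861) = -1.0
Step 4: Evaluate f.
f(2.0, -1.0) = -8.0


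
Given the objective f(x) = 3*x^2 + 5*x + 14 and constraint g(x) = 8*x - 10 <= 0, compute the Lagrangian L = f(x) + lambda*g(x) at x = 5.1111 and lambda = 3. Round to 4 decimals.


Step 1: Evaluate f(x).
f(5.1111) = 3*5.1111^2 + 5*5.1111 + 14 = 117.9255
Step 2: Evaluate g(x).
g(5.1111) = 8*5.1111 - 10 = 30.8888
Step 3: Compute Lagrangian.
L = 117.9255 + 3*30.8888 = 210.5919


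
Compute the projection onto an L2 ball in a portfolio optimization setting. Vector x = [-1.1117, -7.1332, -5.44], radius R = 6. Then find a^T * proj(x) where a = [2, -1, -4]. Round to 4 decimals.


Step 1: Compute ||x|| (intermediates to 6 decimals).
||x|| = sqrt((-1.1117)^2 + (-7.1332)^2 + (-5.44)^2) = 9.03947
Step 2: Project.
Since ||x|| > R, scale = R/||x|| = 6/9.03947 = 0.663756, proj(x) = scale * x
proj(x) = [-0.737898, -4.734704, -3.610833]
Step 3: Dot product.
a^T * proj(x) = 2*(-0.737898) - 1*(-4.734704) - 4*(-3.610833) = 17.7022


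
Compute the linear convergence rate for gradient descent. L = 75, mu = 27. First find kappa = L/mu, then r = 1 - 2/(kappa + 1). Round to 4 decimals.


Step 1: Compute the condition number.
kappa = L/mu = 75/27 = 2.7778
Step 2: Compute the convergence rate.
r = 1 - 2/(kappa + 1) = 1 - 2*mu/(L + mu) = (L - mu)/(L + mu) = 48/102 = 0.4706


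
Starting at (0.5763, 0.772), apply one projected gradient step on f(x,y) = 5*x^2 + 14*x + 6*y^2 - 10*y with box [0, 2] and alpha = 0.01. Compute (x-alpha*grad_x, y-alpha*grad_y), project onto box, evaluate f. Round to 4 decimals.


Step 1: Compute gradient at (0.5763, 0.772).
grad_x = 2*5*0.5763 + 14 = 19.763
grad_y = 2*6*0.772 - 10 = -0.736
Step 2: Gradient step.
x_raw = 0.5763 - 0.01*19.763 = 0.3787
y_raw = 0.772 - 0.01*-0.736 = 0.7794
Step 3: Project onto [0, 2].
x_proj = clip(0.3787) = 0.3787
y_proj = clip(0.7794) = 0.7794
Step 4: Evaluate f.
f(0.3787, 0.7794) = 1.8691


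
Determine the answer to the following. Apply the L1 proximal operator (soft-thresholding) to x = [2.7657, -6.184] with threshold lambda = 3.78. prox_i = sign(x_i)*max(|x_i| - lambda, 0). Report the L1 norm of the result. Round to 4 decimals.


Soft-thresholding with lambda = 3.78:
prox(2.7657) = sign(2.7657)*max(|2.7657| - 3.78, 0) = 0.0
prox(-6.184) = sign(-6.184)*max(|-6.184| - 3.78, 0) = -2.404
prox(x) = [0.0, -2.404]
||prox(x)||_1 = 0.0 + 2.404 = 2.404


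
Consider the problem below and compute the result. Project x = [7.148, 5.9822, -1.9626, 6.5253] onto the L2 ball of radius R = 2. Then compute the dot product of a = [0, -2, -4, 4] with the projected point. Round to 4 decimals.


Step 1: Compute ||x|| (intermediates to 6 decimals).
||x|| = sqrt(7.148^2 + 5.9822^2 + (-1.9626)^2 + 6.5253^2) = 11.54608
Step 2: Project.
Since ||x|| > R, scale = R/||x|| = 2/11.54608 = 0.173219, proj(x) = scale * x
proj(x) = [1.238169, 1.036231, -0.33996, 1.130306]
Step 3: Dot product.
a^T * proj(x) = 0*1.238169 - 2*1.036231 - 4*(-0.33996) + 4*1.130306 = 3.8086


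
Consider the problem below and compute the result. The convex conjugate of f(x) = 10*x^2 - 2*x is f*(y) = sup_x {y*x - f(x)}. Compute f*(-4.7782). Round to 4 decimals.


f*(y) = sup_x {y*x - a*x^2 - b*x} = sup_x {(y-b)*x - a*x^2}
FOC: (y - b) - 2a*x = 0 => x* = (y - b)/(2a)
x* = (-4.7782 + 2)/(2*10) = -0.1389
f*(-4.7782) = (y-b)^2/(4a) = (-4.7782 + 2)^2/(4*10)
= 7.7184/40 = 0.193


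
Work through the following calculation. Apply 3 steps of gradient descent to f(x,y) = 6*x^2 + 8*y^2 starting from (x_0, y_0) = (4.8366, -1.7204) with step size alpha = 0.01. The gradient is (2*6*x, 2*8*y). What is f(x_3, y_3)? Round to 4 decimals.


Gradient descent on f(x,y) = 6*x^2 + 8*y^2.
Starting point: (4.8366, -1.7204), alpha = 0.01
Step 1: grad_x = 2*6*4.8366 = 58.0392, grad_y = 2*8*-1.7204 = -27.5264
  x_1 = 4.8366 - 0.01*58.0392 = 4.2562
  y_1 = -1.7204 - 0.01*-27.5264 = -1.4451
Step 2: grad_x = 2*6*4.2562 = 51.0745, grad_y = 2*8*-1.4451 = -23.1222
  x_2 = 4.2562 - 0.01*51.0745 = 3.7455
  y_2 = -1.4451 - 0.01*-23.1222 = -1.2139
Step 3: grad_x = 2*6*3.7455 = 44.9456, grad_y = 2*8*-1.2139 = -19.4226
  x_3 = 3.7455 - 0.01*44.9456 = 3.296
  y_3 = -1.2139 - 0.01*-19.4226 = -1.0197
f(3.296, -1.0197) = 6*3.296^2 + 8*(-1.0197)^2 = 73.5001


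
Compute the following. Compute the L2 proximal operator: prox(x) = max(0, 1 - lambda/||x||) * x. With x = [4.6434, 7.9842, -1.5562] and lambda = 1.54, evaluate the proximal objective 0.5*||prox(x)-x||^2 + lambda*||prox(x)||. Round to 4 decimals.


Step 1: Compute ||x||.
||x|| = 9.3664
Step 2: Compute scaling factor.
scale = max(0, 1 - 1.54/9.3664) = 0.8356
Step 3: prox(x) = [3.8799, 6.6715, -1.3003]
||prox(x)|| = 7.8264
Step 4: Proximal objective.
0.5*||prox-x||^2 = 1.1858
lambda*||prox|| = 12.0527
Total = 13.2385


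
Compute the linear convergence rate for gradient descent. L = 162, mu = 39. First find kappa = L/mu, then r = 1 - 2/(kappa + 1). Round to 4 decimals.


Step 1: Compute the condition number.
kappa = L/mu = 162/39 = 4.1538
Step 2: Compute the convergence rate.
r = 1 - 2/(kappa + 1) = 1 - 2*mu/(L + mu) = (L - mu)/(L + mu) = 123/201 = 0.6119


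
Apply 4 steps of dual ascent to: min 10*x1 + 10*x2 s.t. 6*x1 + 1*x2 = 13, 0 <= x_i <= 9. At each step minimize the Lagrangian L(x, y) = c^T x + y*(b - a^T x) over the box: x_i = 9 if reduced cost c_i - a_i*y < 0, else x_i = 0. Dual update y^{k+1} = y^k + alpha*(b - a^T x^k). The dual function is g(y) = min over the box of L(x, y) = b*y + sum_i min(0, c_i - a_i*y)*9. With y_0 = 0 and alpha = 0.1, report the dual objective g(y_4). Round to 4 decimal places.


Dual ascent for LP: min 10*x1 + 10*x2, 6*x1 + 1*x2 = 13, 0 <= x_i <= 9
Step 1: y^k = 0.0, reduced costs: (10.0, 10.0)
  x^k = (0.0, 0.0), subgradient = b - a^T x = 13.0
  y^{k+1} = 0.0 + 0.1*13.0 = 1.3
Step 2: y^k = 1.3, reduced costs: (2.2, 8.7)
  x^k = (0.0, 0.0), subgradient = b - a^T x = 13.0
  y^{k+1} = 1.3 + 0.1*13.0 = 2.6
Step 3: y^k = 2.6, reduced costs: (-5.6, 7.4)
  x^k = (9.0, 0.0), subgradient = b - a^T x = -41.0
  y^{k+1} = 2.6 + 0.1*-41.0 = -1.5
Step 4: y^k = -1.5, reduced costs: (19.0, 11.5)
  x^k = (0.0, 0.0), subgradient = b - a^T x = 13.0
  y^{k+1} = -1.5 + 0.1*13.0 = -0.2
Dual objective at y_4 = -0.2: reduced costs (11.2, 10.2), box minimizer x = (0.0, 0.0)
g(y_4) = b*y + (c1 - a1*y)*x1 + (c2 - a2*y)*x2 = 13*(-0.2) + 11.2*0.0 + 10.2*0.0 = -2.6 + 0.0 + 0.0 = -2.6


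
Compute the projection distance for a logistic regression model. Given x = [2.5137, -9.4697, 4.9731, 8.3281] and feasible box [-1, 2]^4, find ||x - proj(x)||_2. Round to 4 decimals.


Project each component onto [-1, 2].
clip(2.5137) = 2.0, clip(-9.4697) = -1.0, clip(4.9731) = 2.0, clip(8.3281) = 2.0
Projection = [2.0, -1.0, 2.0, 2.0]
Squared diffs: [0.2639, 71.7358, 8.8393, 40.0448]
Distance = sqrt(120.8838) = 10.9947


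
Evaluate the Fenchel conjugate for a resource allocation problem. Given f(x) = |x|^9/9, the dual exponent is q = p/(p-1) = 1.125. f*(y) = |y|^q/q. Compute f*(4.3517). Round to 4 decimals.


The conjugate exponent q satisfies 1/p + 1/q = 1.
p = 9, so q = 9/(9 - 1) = 1.125
|y|^q = 4.3517^1.125 = 5.2299
f*(4.3517) = 5.2299 / 1.125 = 4.6488


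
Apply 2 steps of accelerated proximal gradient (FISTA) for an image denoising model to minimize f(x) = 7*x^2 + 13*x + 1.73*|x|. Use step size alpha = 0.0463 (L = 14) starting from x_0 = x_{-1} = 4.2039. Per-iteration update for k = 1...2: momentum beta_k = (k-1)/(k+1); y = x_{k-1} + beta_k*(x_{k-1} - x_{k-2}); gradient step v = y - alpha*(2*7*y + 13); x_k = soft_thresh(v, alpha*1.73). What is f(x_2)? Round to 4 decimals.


FISTA on f(x) = 7*x^2 + 13*x + 1.73*|x|
L = 14, alpha = 0.0463
Iteration 1: beta = 0.0, y = 4.2039 + 0.0*(4.2039 - 4.2039) = 4.2039
  grad(y) = 71.8546, v = y - alpha*grad = 0.877
  prox(v) = soft_thresh(0.877, 0.0801) = 0.7969
Iteration 2: beta = 0.3333, y = 0.7969 + 0.3333*(0.7969 - 4.2039) = -0.3387
  grad(y) = 8.2579, v = y - alpha*grad = -0.7211
  prox(v) = soft_thresh(-0.7211, 0.0801) = -0.641
f(x_2) = 7*(-0.641)^2 + 13*(-0.641) + 1.73*|-0.641| = -4.3478


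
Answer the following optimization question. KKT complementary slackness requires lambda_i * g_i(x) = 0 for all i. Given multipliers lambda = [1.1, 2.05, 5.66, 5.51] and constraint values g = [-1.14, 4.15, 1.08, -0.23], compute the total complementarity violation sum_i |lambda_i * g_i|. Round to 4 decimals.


KKT complementary slackness check:
lambda_1 * g_1 = 1.1 * -1.14 = -1.254
lambda_2 * g_2 = 2.05 * 4.15 = 8.5075
lambda_3 * g_3 = 5.66 * 1.08 = 6.1128
lambda_4 * g_4 = 5.51 * -0.23 = -1.2673
Total violation = 1.254 + 8.5075 + 6.1128 + 1.2673 = 17.1416


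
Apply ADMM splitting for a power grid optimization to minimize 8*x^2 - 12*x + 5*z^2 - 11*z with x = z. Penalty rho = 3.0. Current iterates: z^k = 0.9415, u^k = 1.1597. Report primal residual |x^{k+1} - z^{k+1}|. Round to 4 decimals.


ADMM iteration with rho = 3.0, z^k = 0.9415, u^k = 1.1597
Step 1: x-update.
Minimize 8*x^2 - 12*x + (3.0/2)*(x - 0.9415 + 1.1597)^2
FOC: (2*8 + 3.0)*x = 12 + 3.0*(0.9415 - 1.1597)
x^{k+1} = 0.5971
Step 2: z-update.
Minimize 5*z^2 - 11*z + (3.0/2)*(0.5971 - z + 1.1597)^2
FOC: (2*5 + 3.0)*z = 11 + 3.0*(0.5971 + 1.1597)
z^{k+1} = 1.2516
Step 3: u-update.
u^{k+1} = 1.1597 + 0.5971 - 1.2516 = 0.5053
Step 4: Primal residual = |0.5971 - 1.2516| = 0.6544


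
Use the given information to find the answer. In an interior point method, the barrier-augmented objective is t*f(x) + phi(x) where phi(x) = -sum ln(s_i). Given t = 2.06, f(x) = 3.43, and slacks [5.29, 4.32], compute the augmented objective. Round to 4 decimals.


Step 1: Compute log-barrier.
ln values: [1.6658, 1.4633]
phi = -(1.6658 + 1.4633) = -3.1291
Step 2: Compute augmented objective.
t*f(x) = 2.06*3.43 = 7.0658
Total = 7.0658 - 3.1291 = 3.9367


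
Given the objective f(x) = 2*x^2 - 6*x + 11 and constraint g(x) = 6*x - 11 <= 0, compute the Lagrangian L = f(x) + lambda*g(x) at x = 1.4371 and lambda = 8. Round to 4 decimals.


Step 1: Evaluate f(x).
f(1.4371) = 2*1.4371^2 - 6*1.4371 + 11 = 6.5079
Step 2: Evaluate g(x).
g(1.4371) = 6*1.4371 - 11 = -2.3774
Step 3: Compute Lagrangian.
L = 6.5079 + 8*-2.3774 = -12.5113


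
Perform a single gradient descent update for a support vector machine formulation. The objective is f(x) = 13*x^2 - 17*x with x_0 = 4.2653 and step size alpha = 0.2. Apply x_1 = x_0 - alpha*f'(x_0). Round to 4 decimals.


We compute the gradient at x_0 and apply the update.
f'(x) = 26*x - 17
f'(4.2653) = 26*4.2653 - 17 = 93.8978
x_1 = 4.2653 - 0.2*93.8978 = -14.5143


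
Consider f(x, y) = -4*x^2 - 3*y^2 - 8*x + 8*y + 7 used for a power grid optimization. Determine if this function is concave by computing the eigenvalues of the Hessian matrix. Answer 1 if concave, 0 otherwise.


The Hessian of f(x,y) = -4*x^2 - 3*y^2 - 8*x + 8*y + 7 is:
H = [[-8, 0], [0, -6]]
Trace = -8 - 6 = -14
Determinant = -8*-6 - (0)^2 = 48
Discriminant = (-14)^2 - 4*48 = 4.0
Eigenvalues: lambda_1 = -8.0, lambda_2 = -6.0
The function is concave.

1


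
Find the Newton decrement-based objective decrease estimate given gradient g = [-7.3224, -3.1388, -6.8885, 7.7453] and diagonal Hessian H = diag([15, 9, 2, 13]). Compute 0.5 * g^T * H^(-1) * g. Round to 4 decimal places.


Step 1: H is diagonal, so H^(-1) * g = [-0.4882, -0.3488, -3.4443, 0.5958].
Step 2: g^T H^(-1) g = sum_i g_i^2 / H_ii
  = (-7.3224)^2/15 + (-3.1388)^2/9 + (-6.8885)^2/2 + (7.7453)^2/13
  = 3.5745 + 1.0947 + 23.7257 + 4.6146 = 33.0095
Step 3: Objective decrease = 0.5 * g^T H^(-1) g = 16.5047


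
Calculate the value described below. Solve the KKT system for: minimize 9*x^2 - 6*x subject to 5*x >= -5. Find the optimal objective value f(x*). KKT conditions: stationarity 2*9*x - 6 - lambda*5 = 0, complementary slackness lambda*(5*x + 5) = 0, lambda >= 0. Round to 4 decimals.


Step 1: Try lambda = 0 (constraint inactive).
Stationarity: 2*9*x - 6 = 0
x* = 6/(2*9) = 1/3 = 0.3333 (rounded; the exact value 1/3 is used below)
Check constraint: 5*0.3333 = 1.6665 >= -5 -- satisfied.
Step 2: Compute optimal value.
f(x*) = 9*(1/3)^2 - 6*(1/3) = -1.0


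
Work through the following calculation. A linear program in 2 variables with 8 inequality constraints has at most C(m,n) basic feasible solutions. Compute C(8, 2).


Each vertex corresponds to some choice of n active constraints out of m, so the number of vertices is at most C(m, n) = m! / (n!(m-n)!).
m = 8, n = 2
Numerator: 8 * 7
Denominator: 2! = 2
C(8, 2) = 28


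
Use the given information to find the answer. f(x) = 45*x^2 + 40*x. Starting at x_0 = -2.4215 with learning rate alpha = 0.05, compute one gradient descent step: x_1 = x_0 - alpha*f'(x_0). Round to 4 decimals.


We compute the gradient at x_0 and apply the update.
f'(x) = 90*x + 40
f'(-2.4215) = 90*-2.4215 + 40 = -177.935
x_1 = -2.4215 - 0.05*-177.935 = 6.4753


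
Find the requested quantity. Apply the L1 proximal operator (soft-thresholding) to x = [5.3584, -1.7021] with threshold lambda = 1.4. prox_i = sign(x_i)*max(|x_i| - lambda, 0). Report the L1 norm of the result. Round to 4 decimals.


Soft-thresholding with lambda = 1.4:
prox(5.3584) = sign(5.3584)*max(|5.3584| - 1.4, 0) = 3.9584
prox(-1.7021) = sign(-1.7021)*max(|-1.7021| - 1.4, 0) = -0.3021
prox(x) = [3.9584, -0.3021]
||prox(x)||_1 = 3.9584 + 0.3021 = 4.2605


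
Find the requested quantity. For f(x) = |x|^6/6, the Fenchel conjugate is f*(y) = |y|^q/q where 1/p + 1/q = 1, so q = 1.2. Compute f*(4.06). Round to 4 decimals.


The conjugate exponent q satisfies 1/p + 1/q = 1.
p = 6, so q = 6/(6 - 1) = 1.2
|y|^q = 4.06^1.2 = 5.3732
f*(4.06) = 5.3732 / 1.2 = 4.4776


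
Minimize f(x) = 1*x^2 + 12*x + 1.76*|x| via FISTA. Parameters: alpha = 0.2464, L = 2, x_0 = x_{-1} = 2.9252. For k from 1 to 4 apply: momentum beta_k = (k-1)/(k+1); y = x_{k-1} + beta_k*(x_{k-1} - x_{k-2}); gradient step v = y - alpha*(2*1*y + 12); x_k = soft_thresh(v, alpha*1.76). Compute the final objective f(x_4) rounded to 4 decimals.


FISTA on f(x) = 1*x^2 + 12*x + 1.76*|x|
L = 2, alpha = 0.2464
Iteration 1: beta = 0.0, y = 2.9252 + 0.0*(2.9252 - 2.9252) = 2.9252
  grad(y) = 17.8504, v = y - alpha*grad = -1.4731
  prox(v) = soft_thresh(-1.4731, 0.4337) = -1.0395
Iteration 2: beta = 0.3333, y = -1.0395 + 0.3333*(-1.0395 - 2.9252) = -2.361
  grad(y) = 7.2779, v = y - alpha*grad = -4.1543
  prox(v) = soft_thresh(-4.1543, 0.4337) = -3.7207
Iteration 3: beta = 0.5, y = -3.7207 + 0.5*(-3.7207 + 1.0395) = -5.0612
  grad(y) = 1.8775, v = y - alpha*grad = -5.5239
  prox(v) = soft_thresh(-5.5239, 0.4337) = -5.0902
Iteration 4: beta = 0.6, y = -5.0902 + 0.6*(-5.0902 + 3.7207) = -5.9119
  grad(y) = 0.1762, v = y - alpha*grad = -5.9553
  prox(v) = soft_thresh(-5.9553, 0.4337) = -5.5217
f(x_4) = 1*(-5.5217)^2 + 12*(-5.5217) + 1.76*|-5.5217| = -26.0531


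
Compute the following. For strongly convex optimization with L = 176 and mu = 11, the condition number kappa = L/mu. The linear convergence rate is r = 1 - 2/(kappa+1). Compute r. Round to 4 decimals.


Step 1: Compute the condition number.
kappa = L/mu = 176/11 = 16.0
Step 2: Compute the convergence rate.
r = 1 - 2/(kappa + 1) = 1 - 2*mu/(L + mu) = (L - mu)/(L + mu) = 165/187 = 0.8824


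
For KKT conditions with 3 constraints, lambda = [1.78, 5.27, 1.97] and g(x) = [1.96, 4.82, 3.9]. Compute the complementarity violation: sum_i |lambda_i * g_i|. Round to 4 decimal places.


KKT complementary slackness check:
lambda_1 * g_1 = 1.78 * 1.96 = 3.4888
lambda_2 * g_2 = 5.27 * 4.82 = 25.4014
lambda_3 * g_3 = 1.97 * 3.9 = 7.683
Total violation = 3.4888 + 25.4014 + 7.683 = 36.5732


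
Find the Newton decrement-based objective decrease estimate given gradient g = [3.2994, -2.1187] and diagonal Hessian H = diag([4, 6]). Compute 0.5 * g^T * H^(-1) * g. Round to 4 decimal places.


Step 1: H is diagonal, so H^(-1) * g = [0.8249, -0.3531].
Step 2: g^T H^(-1) g = sum_i g_i^2 / H_ii
  = (3.2994)^2/4 + (-2.1187)^2/6
  = 2.7215 + 0.7481 = 3.4697
Step 3: Objective decrease = 0.5 * g^T H^(-1) g = 1.7348


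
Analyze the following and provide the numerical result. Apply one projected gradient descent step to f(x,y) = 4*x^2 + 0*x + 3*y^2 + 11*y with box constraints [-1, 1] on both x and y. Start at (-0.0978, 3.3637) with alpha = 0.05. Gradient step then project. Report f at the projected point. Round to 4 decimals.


Step 1: Compute gradient at (-0.0978, 3.3637).
grad_x = 2*4*-0.0978 + 0 = -0.7824
grad_y = 2*3*3.3637 + 11 = 31.1822
Step 2: Gradient step.
x_raw = -0.0978 - 0.05*-0.7824 = -0.0587
y_raw = 3.3637 - 0.05*31.1822 = 1.8046
Step 3: Project onto [-1, 1].
x_proj = clip(-0.0587) = -0.0587
y_proj = clip(1.8046) = 1.0
Step 4: Evaluate f.
f(-0.0587, 1.0) = 14.0138
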